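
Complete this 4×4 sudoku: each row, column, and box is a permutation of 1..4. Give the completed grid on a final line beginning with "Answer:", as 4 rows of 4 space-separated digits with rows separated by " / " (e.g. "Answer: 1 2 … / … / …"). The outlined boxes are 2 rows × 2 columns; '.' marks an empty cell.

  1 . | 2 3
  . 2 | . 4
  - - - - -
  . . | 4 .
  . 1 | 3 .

Step 1. [r4c4∈{2}] nothing but 2 survives at r4c4. So r4c4=2.
Step 2. [r2c1∈{3}] r2c1's peers cover all but 3. So r2c1=3.
Step 3. [r3c1∈{2}] r3c1's peers cover all but 2 ⇒ r3c1=2.
Step 4. [r4c1∈{4}] r4c1 has the single candidate 4 ⇒ r4c1=4.
Step 5. [r3c2∈{3}] only 3 remains possible at r3c2, so r3c2=3.
Step 6. [r1c2∈{4}] nothing but 4 survives at r1c2, so r1c2=4.
Step 7. [r2c3∈{1}] only 1 remains possible at r2c3 ⇒ r2c3=1.
Step 8. [r3c4∈{1}] r3c4's peers cover all but 1 ⇒ r3c4=1.

Answer: 1 4 2 3 / 3 2 1 4 / 2 3 4 1 / 4 1 3 2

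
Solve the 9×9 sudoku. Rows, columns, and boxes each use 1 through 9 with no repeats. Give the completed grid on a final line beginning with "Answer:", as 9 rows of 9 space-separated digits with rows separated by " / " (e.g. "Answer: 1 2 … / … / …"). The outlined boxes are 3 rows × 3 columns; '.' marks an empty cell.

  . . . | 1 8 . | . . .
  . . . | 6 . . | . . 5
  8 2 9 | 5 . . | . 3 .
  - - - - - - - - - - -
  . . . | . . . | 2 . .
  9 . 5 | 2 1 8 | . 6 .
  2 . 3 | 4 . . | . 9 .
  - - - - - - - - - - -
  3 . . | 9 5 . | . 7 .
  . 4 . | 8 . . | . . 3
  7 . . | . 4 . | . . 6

Step 1. [r3c5∈{7}] r3c5 has the single candidate 7. So r3c5=7.
Step 2. [r5c2∈{7}] only 7 remains possible at r5c2, so r5c2=7.
Step 3. [r5c9∈{4}] r5c9 is down to just 4, so r5c9=4.
Step 4. [r3c9∈{1}] r3c9 is down to just 1, so r3c9=1.
Step 5. [r8c7∈{1,5,9}] r8c7 is the only open cell in row 8 admitting 9. So r8c7=9.
Step 6. [r6c5∈{6}] r6c5 has the single candidate 6 ⇒ r6c5=6.
Step 7. [r8c5∈{2}] nothing but 2 survives at r8c5, so r8c5=2.
Step 8. [r7c7∈{1,4,8}] 4 has one home in row 7: r7c7. So r7c7=4.
Step 9. [r8c6∈{1,6,7}] row 8 places 7 nowhere but r8c6, so r8c6=7.
Step 10. [r9c2∈{1,5,8,9}] row 9 places 9 nowhere but r9c2 ⇒ r9c2=9.
Step 11. [r8c1∈{1,5,6}] box 7 places 5 nowhere but r8c1. So r8c1=5.
Step 12. [r8c3∈{1,6}] across row 8, 6 lands solely at r8c3. So r8c3=6.
Step 13. [r8c8∈{1}] r8c8 is down to just 1, so r8c8=1.
Step 14. [r6c7∈{1,5,7,8}] across col 7, 1 lands solely at r6c7. So r6c7=1.
Step 15. [r6c2∈{8}] r6c2 is down to just 8 ⇒ r6c2=8.
Step 16. [r7c2∈{1}] r7c2 is down to just 1 ⇒ r7c2=1.
Step 17. [r4c8∈{5,8}] across box 6, 5 lands solely at r4c8 ⇒ r4c8=5.
Step 18. [r1c9∈{2,7,9}] across col 9, 9 lands solely at r1c9. So r1c9=9.
Step 19. [r7c9∈{2,8}] across col 9, 2 lands solely at r7c9, so r7c9=2.
Step 20. [r2c2∈{3}] r2c2 is down to just 3. So r2c2=3.
Step 21. [r1c6∈{2,3,4}] r1c6 is the only open cell in row 1 admitting 3. So r1c6=3.
Step 22. [r2c6∈{2,4,9}] r2c6 is the only open cell in col 6 admitting 2, so r2c6=2.
Step 23. [r9c8∈{8}] only 8 remains possible at r9c8, so r9c8=8.
Step 24. [r2c8∈{4}] nothing but 4 survives at r2c8. So r2c8=4.
Step 25. [r4c2∈{6}] r4c2's peers cover all but 6. So r4c2=6.
Step 26. [r4c5∈{3,9}] in col 5, 3 fits only at r4c5 ⇒ r4c5=3.
Step 27. [r2c1∈{1}] r2c1 has the single candidate 1. So r2c1=1.
Step 28. [r1c1∈{4,6}] in col 1, 6 fits only at r1c1. So r1c1=6.
Step 29. [r1c7∈{7}] only 7 remains possible at r1c7. So r1c7=7.
Step 30. [r1c3∈{4}] r1c3 has the single candidate 4 ⇒ r1c3=4.
Step 31. [r6c9∈{7}] r6c9 has the single candidate 7 ⇒ r6c9=7.
Step 32. [r2c3∈{7}] nothing but 7 survives at r2c3. So r2c3=7.
Step 33. [r1c8∈{2}] r1c8 is down to just 2. So r1c8=2.
Step 34. [r7c3∈{8}] only 8 remains possible at r7c3. So r7c3=8.
Step 35. [r2c5∈{9}] nothing but 9 survives at r2c5. So r2c5=9.
Step 36. [r3c6∈{4}] r3c6 is down to just 4, so r3c6=4.
Step 37. [r5c7∈{3}] only 3 remains possible at r5c7 ⇒ r5c7=3.
Step 38. [r6c6∈{5}] r6c6 has the single candidate 5, so r6c6=5.
Step 39. [r3c7∈{6}] nothing but 6 survives at r3c7. So r3c7=6.
Step 40. [r4c6∈{9}] only 9 remains possible at r4c6 ⇒ r4c6=9.
Step 41. [r9c4∈{3}] r9c4 is down to just 3, so r9c4=3.
Step 42. [r4c1∈{4}] nothing but 4 survives at r4c1. So r4c1=4.
Step 43. [r2c7∈{8}] only 8 remains possible at r2c7. So r2c7=8.
Step 44. [r1c2∈{5}] r1c2 is down to just 5, so r1c2=5.
Step 45. [r9c3∈{2}] only 2 remains possible at r9c3. So r9c3=2.
Step 46. [r9c6∈{1}] nothing but 1 survives at r9c6, so r9c6=1.
Step 47. [r4c3∈{1}] r4c3 is down to just 1, so r4c3=1.
Step 48. [r4c9∈{8}] r4c9 has the single candidate 8, so r4c9=8.
Step 49. [r9c7∈{5}] r9c7 has the single candidate 5 ⇒ r9c7=5.
Step 50. [r4c4∈{7}] r4c4 has the single candidate 7 ⇒ r4c4=7.
Step 51. [r7c6∈{6}] r7c6 has the single candidate 6 ⇒ r7c6=6.

Answer: 6 5 4 1 8 3 7 2 9 / 1 3 7 6 9 2 8 4 5 / 8 2 9 5 7 4 6 3 1 / 4 6 1 7 3 9 2 5 8 / 9 7 5 2 1 8 3 6 4 / 2 8 3 4 6 5 1 9 7 / 3 1 8 9 5 6 4 7 2 / 5 4 6 8 2 7 9 1 3 / 7 9 2 3 4 1 5 8 6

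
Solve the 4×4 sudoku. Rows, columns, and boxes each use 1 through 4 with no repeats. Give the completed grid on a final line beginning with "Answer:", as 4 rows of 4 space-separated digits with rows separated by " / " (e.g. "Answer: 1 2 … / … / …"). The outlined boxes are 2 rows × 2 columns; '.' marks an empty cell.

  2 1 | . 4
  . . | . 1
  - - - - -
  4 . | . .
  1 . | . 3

Step 1. [r2c3∈{2,3}] in row 2, 2 fits only at r2c3 ⇒ r2c3=2.
Step 2. [r3c2∈{2,3}] in row 3, 3 fits only at r3c2. So r3c2=3.
Step 3. [r2c1∈{3}] only 3 remains possible at r2c1, so r2c1=3.
Step 4. [r3c3∈{1}] nothing but 1 survives at r3c3. So r3c3=1.
Step 5. [r2c2∈{4}] r2c2 is down to just 4, so r2c2=4.
Step 6. [r3c4∈{2}] r3c4 is down to just 2, so r3c4=2.
Step 7. [r4c3∈{4}] nothing but 4 survives at r4c3 ⇒ r4c3=4.
Step 8. [r1c3∈{3}] r1c3 is down to just 3 ⇒ r1c3=3.
Step 9. [r4c2∈{2}] r4c2 is down to just 2 ⇒ r4c2=2.

Answer: 2 1 3 4 / 3 4 2 1 / 4 3 1 2 / 1 2 4 3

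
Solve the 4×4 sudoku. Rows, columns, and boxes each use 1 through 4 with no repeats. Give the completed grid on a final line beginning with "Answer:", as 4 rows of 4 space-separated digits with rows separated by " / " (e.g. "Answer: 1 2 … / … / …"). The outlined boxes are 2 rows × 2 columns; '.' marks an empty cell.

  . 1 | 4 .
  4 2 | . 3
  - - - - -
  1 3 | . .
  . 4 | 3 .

Step 1. [r3c3∈{2}] r3c3's peers cover all but 2, so r3c3=2.
Step 2. [r4c1∈{2}] only 2 remains possible at r4c1 ⇒ r4c1=2.
Step 3. [r4c4∈{1}] r4c4 has the single candidate 1 ⇒ r4c4=1.
Step 4. [r2c3∈{1}] only 1 remains possible at r2c3 ⇒ r2c3=1.
Step 5. [r1c4∈{2}] r1c4 is down to just 2, so r1c4=2.
Step 6. [r1c1∈{3}] r1c1 has the single candidate 3 ⇒ r1c1=3.
Step 7. [r3c4∈{4}] nothing but 4 survives at r3c4, so r3c4=4.

Answer: 3 1 4 2 / 4 2 1 3 / 1 3 2 4 / 2 4 3 1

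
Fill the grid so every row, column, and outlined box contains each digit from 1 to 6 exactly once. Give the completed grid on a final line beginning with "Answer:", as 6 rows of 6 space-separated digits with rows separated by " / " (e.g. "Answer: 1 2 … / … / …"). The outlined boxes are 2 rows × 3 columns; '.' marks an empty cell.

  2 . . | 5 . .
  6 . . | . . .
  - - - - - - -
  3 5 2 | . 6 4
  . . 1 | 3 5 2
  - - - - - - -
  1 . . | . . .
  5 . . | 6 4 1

Step 1. [r2c6∈{3}] only 3 remains possible at r2c6 ⇒ r2c6=3.
Step 2. [r2c4∈{1,2,4}] r2c4 is the only open cell in col 4 admitting 4, so r2c4=4.
Step 3. [r6c3∈{3}] r6c3 is down to just 3. So r6c3=3.
Step 4. [r5c3∈{4,6}] col 3 places 6 nowhere but r5c3 ⇒ r5c3=6.
Step 5. [r5c2∈{2,4}] r5c2 is the only open cell in row 5 admitting 4 ⇒ r5c2=4.
Step 6. [r2c2∈{1}] only 1 remains possible at r2c2, so r2c2=1.
Step 7. [r2c5∈{2}] only 2 remains possible at r2c5, so r2c5=2.
Step 8. [r4c1∈{4}] only 4 remains possible at r4c1, so r4c1=4.
Step 9. [r4c2∈{6}] only 6 remains possible at r4c2, so r4c2=6.
Step 10. [r5c5∈{3}] r5c5 is down to just 3 ⇒ r5c5=3.
Step 11. [r1c6∈{6}] nothing but 6 survives at r1c6. So r1c6=6.
Step 12. [r3c4∈{1}] r3c4 is down to just 1 ⇒ r3c4=1.
Step 13. [r2c3∈{5}] nothing but 5 survives at r2c3, so r2c3=5.
Step 14. [r1c2∈{3}] r1c2's peers cover all but 3, so r1c2=3.
Step 15. [r6c2∈{2}] r6c2 has the single candidate 2. So r6c2=2.
Step 16. [r5c4∈{2}] r5c4 has the single candidate 2, so r5c4=2.
Step 17. [r5c6∈{5}] only 5 remains possible at r5c6, so r5c6=5.
Step 18. [r1c5∈{1}] r1c5 is down to just 1, so r1c5=1.
Step 19. [r1c3∈{4}] r1c3 has the single candidate 4, so r1c3=4.

Answer: 2 3 4 5 1 6 / 6 1 5 4 2 3 / 3 5 2 1 6 4 / 4 6 1 3 5 2 / 1 4 6 2 3 5 / 5 2 3 6 4 1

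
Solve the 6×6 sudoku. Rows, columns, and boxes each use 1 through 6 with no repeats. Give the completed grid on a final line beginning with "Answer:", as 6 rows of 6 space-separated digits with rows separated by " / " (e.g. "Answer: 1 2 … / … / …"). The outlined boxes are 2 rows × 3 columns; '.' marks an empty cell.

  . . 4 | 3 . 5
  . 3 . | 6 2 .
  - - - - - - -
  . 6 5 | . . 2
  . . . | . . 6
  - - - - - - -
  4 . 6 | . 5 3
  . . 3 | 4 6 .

Step 1. [r3c4∈{1}] r3c4 has the single candidate 1, so r3c4=1.
Step 2. [r5c2∈{1,2}] r5c2 is the only open cell in row 5 admitting 1. So r5c2=1.
Step 3. [r2c3∈{1}] nothing but 1 survives at r2c3. So r2c3=1.
Step 4. [r1c2∈{2}] only 2 remains possible at r1c2. So r1c2=2.
Step 5. [r4c1∈{1,2,3}] in row 4, 1 fits only at r4c1. So r4c1=1.
Step 6. [r4c5∈{3,4}] in row 4, 3 fits only at r4c5 ⇒ r4c5=3.
Step 7. [r6c1∈{2,5}] across row 6, 2 lands solely at r6c1, so r6c1=2.
Step 8. [r4c4∈{5}] r4c4's peers cover all but 5, so r4c4=5.
Step 9. [r2c1∈{5}] r2c1 has the single candidate 5. So r2c1=5.
Step 10. [r3c1∈{3}] nothing but 3 survives at r3c1 ⇒ r3c1=3.
Step 11. [r6c6∈{1}] r6c6 is down to just 1, so r6c6=1.
Step 12. [r1c1∈{6}] r1c1's peers cover all but 6, so r1c1=6.
Step 13. [r1c5∈{1}] r1c5 has the single candidate 1 ⇒ r1c5=1.
Step 14. [r4c3∈{2}] r4c3 has the single candidate 2. So r4c3=2.
Step 15. [r3c5∈{4}] r3c5 is down to just 4, so r3c5=4.
Step 16. [r5c4∈{2}] r5c4 is down to just 2 ⇒ r5c4=2.
Step 17. [r2c6∈{4}] r2c6 is down to just 4 ⇒ r2c6=4.
Step 18. [r6c2∈{5}] r6c2's peers cover all but 5 ⇒ r6c2=5.
Step 19. [r4c2∈{4}] r4c2's peers cover all but 4, so r4c2=4.

Answer: 6 2 4 3 1 5 / 5 3 1 6 2 4 / 3 6 5 1 4 2 / 1 4 2 5 3 6 / 4 1 6 2 5 3 / 2 5 3 4 6 1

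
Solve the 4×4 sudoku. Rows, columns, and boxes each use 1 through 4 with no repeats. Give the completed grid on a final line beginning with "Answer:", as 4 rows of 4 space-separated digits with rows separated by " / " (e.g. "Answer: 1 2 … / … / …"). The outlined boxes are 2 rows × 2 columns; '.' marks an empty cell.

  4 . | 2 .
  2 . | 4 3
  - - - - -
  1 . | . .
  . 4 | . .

Step 1. [r3c3∈{3}] nothing but 3 survives at r3c3, so r3c3=3.
Step 2. [r1c4∈{1}] r1c4 is down to just 1, so r1c4=1.
Step 3. [r4c4∈{2}] r4c4's peers cover all but 2, so r4c4=2.
Step 4. [r4c3∈{1}] r4c3 is down to just 1 ⇒ r4c3=1.
Step 5. [r3c4∈{4}] r3c4's peers cover all but 4. So r3c4=4.
Step 6. [r4c1∈{3}] r4c1 has the single candidate 3 ⇒ r4c1=3.
Step 7. [r1c2∈{3}] nothing but 3 survives at r1c2. So r1c2=3.
Step 8. [r3c2∈{2}] r3c2 has the single candidate 2. So r3c2=2.
Step 9. [r2c2∈{1}] r2c2's peers cover all but 1 ⇒ r2c2=1.

Answer: 4 3 2 1 / 2 1 4 3 / 1 2 3 4 / 3 4 1 2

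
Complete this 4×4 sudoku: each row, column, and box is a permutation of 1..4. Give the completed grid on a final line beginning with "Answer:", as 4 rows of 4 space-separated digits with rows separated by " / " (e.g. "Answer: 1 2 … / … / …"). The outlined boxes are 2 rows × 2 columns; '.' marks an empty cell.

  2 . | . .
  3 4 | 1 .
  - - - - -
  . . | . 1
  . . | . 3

Step 1. [r4c1∈{1,4}] 1 has one home in col 1: r4c1 ⇒ r4c1=1.
Step 2. [r4c3∈{2,4}] across row 4, 4 lands solely at r4c3 ⇒ r4c3=4.
Step 3. [r4c2∈{2}] r4c2 has the single candidate 2 ⇒ r4c2=2.
Step 4. [r3c1∈{4}] r3c1's peers cover all but 4, so r3c1=4.
Step 5. [r3c3∈{2}] nothing but 2 survives at r3c3. So r3c3=2.
Step 6. [r2c4∈{2}] r2c4 is down to just 2. So r2c4=2.
Step 7. [r3c2∈{3}] only 3 remains possible at r3c2. So r3c2=3.
Step 8. [r1c4∈{4}] only 4 remains possible at r1c4, so r1c4=4.
Step 9. [r1c2∈{1}] nothing but 1 survives at r1c2. So r1c2=1.
Step 10. [r1c3∈{3}] nothing but 3 survives at r1c3. So r1c3=3.

Answer: 2 1 3 4 / 3 4 1 2 / 4 3 2 1 / 1 2 4 3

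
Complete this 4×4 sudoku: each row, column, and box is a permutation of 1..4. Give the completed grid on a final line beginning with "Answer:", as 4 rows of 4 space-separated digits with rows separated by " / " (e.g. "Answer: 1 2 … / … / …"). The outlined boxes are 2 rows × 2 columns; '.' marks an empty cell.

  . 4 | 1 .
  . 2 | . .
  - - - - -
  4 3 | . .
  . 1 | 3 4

Step 1. [r2c4∈{3}] r2c4's peers cover all but 3, so r2c4=3.
Step 2. [r1c4∈{2}] only 2 remains possible at r1c4. So r1c4=2.
Step 3. [r2c1∈{1}] r2c1's peers cover all but 1. So r2c1=1.
Step 4. [r3c3∈{2}] r3c3 is down to just 2. So r3c3=2.
Step 5. [r1c1∈{3}] r1c1 is down to just 3. So r1c1=3.
Step 6. [r2c3∈{4}] r2c3's peers cover all but 4, so r2c3=4.
Step 7. [r3c4∈{1}] r3c4's peers cover all but 1 ⇒ r3c4=1.
Step 8. [r4c1∈{2}] only 2 remains possible at r4c1. So r4c1=2.

Answer: 3 4 1 2 / 1 2 4 3 / 4 3 2 1 / 2 1 3 4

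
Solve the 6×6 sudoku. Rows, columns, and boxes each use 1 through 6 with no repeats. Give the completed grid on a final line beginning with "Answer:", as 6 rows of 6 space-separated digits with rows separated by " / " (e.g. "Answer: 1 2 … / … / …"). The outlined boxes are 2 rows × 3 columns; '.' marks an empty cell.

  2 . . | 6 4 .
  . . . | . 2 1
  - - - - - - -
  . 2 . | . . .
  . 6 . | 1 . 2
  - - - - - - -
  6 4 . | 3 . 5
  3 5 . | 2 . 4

Step 1. [r1c3∈{1,3,5}] row 1 places 5 nowhere but r1c3, so r1c3=5.
Step 2. [r3c4∈{4,5}] in col 4, 4 fits only at r3c4, so r3c4=4.
Step 3. [r6c3∈{1}] only 1 remains possible at r6c3. So r6c3=1.
Step 4. [r3c3∈{3}] r3c3 is down to just 3, so r3c3=3.
Step 5. [r4c3∈{4}] only 4 remains possible at r4c3, so r4c3=4.
Step 6. [r4c1∈{5}] only 5 remains possible at r4c1. So r4c1=5.
Step 7. [r1c6∈{3}] r1c6 has the single candidate 3, so r1c6=3.
Step 8. [r3c5∈{5,6}] row 3 places 5 nowhere but r3c5 ⇒ r3c5=5.
Step 9. [r6c5∈{6}] only 6 remains possible at r6c5 ⇒ r6c5=6.
Step 10. [r3c1∈{1}] only 1 remains possible at r3c1. So r3c1=1.
Step 11. [r3c6∈{6}] nothing but 6 survives at r3c6, so r3c6=6.
Step 12. [r2c4∈{5}] nothing but 5 survives at r2c4. So r2c4=5.
Step 13. [r2c2∈{3}] only 3 remains possible at r2c2 ⇒ r2c2=3.
Step 14. [r4c5∈{3}] r4c5 is down to just 3. So r4c5=3.
Step 15. [r1c2∈{1}] r1c2 is down to just 1. So r1c2=1.
Step 16. [r5c5∈{1}] only 1 remains possible at r5c5 ⇒ r5c5=1.
Step 17. [r5c3∈{2}] r5c3's peers cover all but 2, so r5c3=2.
Step 18. [r2c3∈{6}] r2c3 has the single candidate 6 ⇒ r2c3=6.
Step 19. [r2c1∈{4}] only 4 remains possible at r2c1 ⇒ r2c1=4.

Answer: 2 1 5 6 4 3 / 4 3 6 5 2 1 / 1 2 3 4 5 6 / 5 6 4 1 3 2 / 6 4 2 3 1 5 / 3 5 1 2 6 4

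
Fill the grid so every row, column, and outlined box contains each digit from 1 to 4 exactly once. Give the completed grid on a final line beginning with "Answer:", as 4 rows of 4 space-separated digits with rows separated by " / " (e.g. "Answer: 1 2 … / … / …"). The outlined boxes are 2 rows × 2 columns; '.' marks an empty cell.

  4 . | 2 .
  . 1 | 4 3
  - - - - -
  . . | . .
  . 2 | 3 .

Step 1. [r3c3∈{1}] r3c3 has the single candidate 1, so r3c3=1.
Step 2. [r3c2∈{3,4}] 4 has one home in col 2: r3c2, so r3c2=4.
Step 3. [r1c2∈{3}] r1c2 is down to just 3. So r1c2=3.
Step 4. [r2c1∈{2}] r2c1 is down to just 2, so r2c1=2.
Step 5. [r3c4∈{2}] r3c4 is down to just 2. So r3c4=2.
Step 6. [r1c4∈{1}] nothing but 1 survives at r1c4, so r1c4=1.
Step 7. [r4c1∈{1}] nothing but 1 survives at r4c1, so r4c1=1.
Step 8. [r3c1∈{3}] nothing but 3 survives at r3c1. So r3c1=3.
Step 9. [r4c4∈{4}] nothing but 4 survives at r4c4. So r4c4=4.

Answer: 4 3 2 1 / 2 1 4 3 / 3 4 1 2 / 1 2 3 4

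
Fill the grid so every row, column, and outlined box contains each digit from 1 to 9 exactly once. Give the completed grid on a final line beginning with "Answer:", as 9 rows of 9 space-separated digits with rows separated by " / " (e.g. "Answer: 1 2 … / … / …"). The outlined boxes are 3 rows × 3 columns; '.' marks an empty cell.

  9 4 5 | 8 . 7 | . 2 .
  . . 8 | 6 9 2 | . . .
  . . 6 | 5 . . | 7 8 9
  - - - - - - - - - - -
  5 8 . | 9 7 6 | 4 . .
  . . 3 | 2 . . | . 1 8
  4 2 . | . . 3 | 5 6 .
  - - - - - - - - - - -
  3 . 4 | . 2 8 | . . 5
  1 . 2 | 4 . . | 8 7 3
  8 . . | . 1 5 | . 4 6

Step 1. [r7c2∈{6,7,9}] r7c2 is the only open cell in row 7 admitting 6. So r7c2=6.
Step 2. [r6c3∈{1,7,9}] across row 6, 9 lands solely at r6c3. So r6c3=9.
Step 3. [r5c2∈{7}] r5c2 has the single candidate 7 ⇒ r5c2=7.
Step 4. [r7c7∈{1,9}] row 7 places 1 nowhere but r7c7. So r7c7=1.
Step 5. [r2c7∈{3}] r2c7 is down to just 3 ⇒ r2c7=3.
Step 6. [r3c2∈{1,3}] in col 2, 3 fits only at r3c2. So r3c2=3.
Step 7. [r9c2∈{9}] r9c2 is down to just 9, so r9c2=9.
Step 8. [r5c6∈{4}] r5c6 is down to just 4, so r5c6=4.
Step 9. [r2c2∈{1}] r2c2 is down to just 1 ⇒ r2c2=1.
Step 10. [r9c3∈{7}] r9c3 has the single candidate 7. So r9c3=7.
Step 11. [r5c1∈{6}] only 6 remains possible at r5c1. So r5c1=6.
Step 12. [r4c8∈{3}] nothing but 3 survives at r4c8, so r4c8=3.
Step 13. [r4c3∈{1}] r4c3 has the single candidate 1 ⇒ r4c3=1.
Step 14. [r8c5∈{6}] only 6 remains possible at r8c5. So r8c5=6.
Step 15. [r1c7∈{6}] r1c7 has the single candidate 6. So r1c7=6.
Step 16. [r2c9∈{4}] only 4 remains possible at r2c9, so r2c9=4.
Step 17. [r6c9∈{7}] r6c9 has the single candidate 7. So r6c9=7.
Step 18. [r6c5∈{8}] r6c5 has the single candidate 8, so r6c5=8.
Step 19. [r3c1∈{2}] r3c1 has the single candidate 2, so r3c1=2.
Step 20. [r8c2∈{5}] r8c2 has the single candidate 5, so r8c2=5.
Step 21. [r3c5∈{4}] nothing but 4 survives at r3c5, so r3c5=4.
Step 22. [r2c1∈{7}] r2c1's peers cover all but 7 ⇒ r2c1=7.
Step 23. [r2c8∈{5}] nothing but 5 survives at r2c8 ⇒ r2c8=5.
Step 24. [r1c9∈{1}] r1c9's peers cover all but 1, so r1c9=1.
Step 25. [r9c4∈{3}] r9c4 is down to just 3, so r9c4=3.
Step 26. [r5c5∈{5}] nothing but 5 survives at r5c5 ⇒ r5c5=5.
Step 27. [r5c7∈{9}] r5c7 has the single candidate 9. So r5c7=9.
Step 28. [r6c4∈{1}] r6c4 has the single candidate 1, so r6c4=1.
Step 29. [r9c7∈{2}] only 2 remains possible at r9c7. So r9c7=2.
Step 30. [r4c9∈{2}] r4c9's peers cover all but 2 ⇒ r4c9=2.
Step 31. [r8c6∈{9}] r8c6 is down to just 9 ⇒ r8c6=9.
Step 32. [r1c5∈{3}] nothing but 3 survives at r1c5. So r1c5=3.
Step 33. [r7c4∈{7}] r7c4's peers cover all but 7 ⇒ r7c4=7.
Step 34. [r3c6∈{1}] nothing but 1 survives at r3c6. So r3c6=1.
Step 35. [r7c8∈{9}] r7c8 is down to just 9 ⇒ r7c8=9.

Answer: 9 4 5 8 3 7 6 2 1 / 7 1 8 6 9 2 3 5 4 / 2 3 6 5 4 1 7 8 9 / 5 8 1 9 7 6 4 3 2 / 6 7 3 2 5 4 9 1 8 / 4 2 9 1 8 3 5 6 7 / 3 6 4 7 2 8 1 9 5 / 1 5 2 4 6 9 8 7 3 / 8 9 7 3 1 5 2 4 6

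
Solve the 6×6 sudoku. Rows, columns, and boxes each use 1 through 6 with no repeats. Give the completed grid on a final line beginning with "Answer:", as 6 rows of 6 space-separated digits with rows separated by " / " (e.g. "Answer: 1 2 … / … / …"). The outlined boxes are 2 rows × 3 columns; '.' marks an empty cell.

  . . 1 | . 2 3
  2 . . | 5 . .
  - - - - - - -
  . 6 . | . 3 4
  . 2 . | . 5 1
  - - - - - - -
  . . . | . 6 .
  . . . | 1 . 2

Step 1. [r6c5∈{4}] r6c5's peers cover all but 4, so r6c5=4.
Step 2. [r5c2∈{1,3,4,5}] r5c2 is the only open cell in col 2 admitting 1, so r5c2=1.
Step 3. [r3c3∈{5}] r3c3 has the single candidate 5, so r3c3=5.
Step 4. [r1c4∈{4,6}] r1c4 is the only open cell in col 4 admitting 4 ⇒ r1c4=4.
Step 5. [r1c1∈{5,6}] 6 has one home in row 1: r1c1, so r1c1=6.
Step 6. [r5c3∈{2,3,4}] row 5 places 2 nowhere but r5c3. So r5c3=2.
Step 7. [r5c1∈{3,4,5}] in row 5, 4 fits only at r5c1, so r5c1=4.
Step 8. [r2c2∈{3,4}] r2c2 is the only open cell in col 2 admitting 4 ⇒ r2c2=4.
Step 9. [r6c2∈{3,5}] r6c2 is the only open cell in col 2 admitting 3, so r6c2=3.
Step 10. [r4c3∈{3,4}] across row 4, 4 lands solely at r4c3 ⇒ r4c3=4.
Step 11. [r4c4∈{6}] r4c4's peers cover all but 6, so r4c4=6.
Step 12. [r2c3∈{3}] only 3 remains possible at r2c3, so r2c3=3.
Step 13. [r3c4∈{2}] nothing but 2 survives at r3c4, so r3c4=2.
Step 14. [r6c3∈{6}] r6c3's peers cover all but 6, so r6c3=6.
Step 15. [r3c1∈{1}] r3c1 has the single candidate 1. So r3c1=1.
Step 16. [r2c5∈{1}] r2c5 is down to just 1. So r2c5=1.
Step 17. [r6c1∈{5}] nothing but 5 survives at r6c1. So r6c1=5.
Step 18. [r5c6∈{5}] only 5 remains possible at r5c6 ⇒ r5c6=5.
Step 19. [r5c4∈{3}] r5c4 has the single candidate 3. So r5c4=3.
Step 20. [r4c1∈{3}] nothing but 3 survives at r4c1. So r4c1=3.
Step 21. [r1c2∈{5}] only 5 remains possible at r1c2 ⇒ r1c2=5.
Step 22. [r2c6∈{6}] r2c6's peers cover all but 6, so r2c6=6.

Answer: 6 5 1 4 2 3 / 2 4 3 5 1 6 / 1 6 5 2 3 4 / 3 2 4 6 5 1 / 4 1 2 3 6 5 / 5 3 6 1 4 2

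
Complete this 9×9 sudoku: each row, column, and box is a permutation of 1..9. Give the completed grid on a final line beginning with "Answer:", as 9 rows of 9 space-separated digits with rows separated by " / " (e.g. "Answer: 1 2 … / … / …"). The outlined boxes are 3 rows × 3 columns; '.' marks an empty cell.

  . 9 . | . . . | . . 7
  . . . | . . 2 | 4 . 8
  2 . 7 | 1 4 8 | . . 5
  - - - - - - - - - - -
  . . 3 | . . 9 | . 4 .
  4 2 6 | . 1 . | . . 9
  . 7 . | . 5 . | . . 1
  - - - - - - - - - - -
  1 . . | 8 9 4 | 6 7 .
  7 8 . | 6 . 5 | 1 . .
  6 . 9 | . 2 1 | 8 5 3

Step 1. [r5c6∈{3,7}] across col 6, 7 lands solely at r5c6 ⇒ r5c6=7.
Step 2. [r5c4∈{3}] r5c4 has the single candidate 3. So r5c4=3.
Step 3. [r1c6∈{3,6}] in col 6, 3 fits only at r1c6, so r1c6=3.
Step 4. [r6c3∈{8}] only 8 remains possible at r6c3 ⇒ r6c3=8.
Step 5. [r7c9∈{2}] nothing but 2 survives at r7c9. So r7c9=2.
Step 6. [r4c1∈{5}] nothing but 5 survives at r4c1, so r4c1=5.
Step 7. [r7c3∈{5}] nothing but 5 survives at r7c3 ⇒ r7c3=5.
Step 8. [r2c2∈{1,3,5,6}] across col 2, 5 lands solely at r2c2, so r2c2=5.
Step 9. [r1c7∈{2}] nothing but 2 survives at r1c7. So r1c7=2.
Step 10. [r6c8∈{2,3,6}] r6c8 is the only open cell in col 8 admitting 2, so r6c8=2.
Step 11. [r3c7∈{3,9}] across col 7, 9 lands solely at r3c7 ⇒ r3c7=9.
Step 12. [r1c5∈{6}] nothing but 6 survives at r1c5, so r1c5=6.
Step 13. [r2c8∈{1,3,6}] in row 2, 6 fits only at r2c8, so r2c8=6.
Step 14. [r1c3∈{1,4}] r1c3 is the only open cell in row 1 admitting 4, so r1c3=4.
Step 15. [r3c2∈{3,6}] row 3 places 6 nowhere but r3c2. So r3c2=6.
Step 16. [r2c5∈{7}] r2c5's peers cover all but 7. So r2c5=7.
Step 17. [r6c7∈{3}] nothing but 3 survives at r6c7, so r6c7=3.
Step 18. [r9c2∈{4}] only 4 remains possible at r9c2. So r9c2=4.
Step 19. [r4c4∈{2}] r4c4's peers cover all but 2, so r4c4=2.
Step 20. [r8c9∈{4}] only 4 remains possible at r8c9. So r8c9=4.
Step 21. [r6c4∈{4}] r6c4 has the single candidate 4. So r6c4=4.
Step 22. [r4c9∈{6}] nothing but 6 survives at r4c9. So r4c9=6.
Step 23. [r4c5∈{8}] r4c5 has the single candidate 8 ⇒ r4c5=8.
Step 24. [r8c3∈{2}] nothing but 2 survives at r8c3 ⇒ r8c3=2.
Step 25. [r2c1∈{3}] nothing but 3 survives at r2c1, so r2c1=3.
Step 26. [r2c3∈{1}] r2c3's peers cover all but 1 ⇒ r2c3=1.
Step 27. [r7c2∈{3}] r7c2's peers cover all but 3, so r7c2=3.
Step 28. [r8c8∈{9}] r8c8 is down to just 9. So r8c8=9.
Step 29. [r4c2∈{1}] nothing but 1 survives at r4c2. So r4c2=1.
Step 30. [r9c4∈{7}] r9c4's peers cover all but 7. So r9c4=7.
Step 31. [r5c7∈{5}] nothing but 5 survives at r5c7. So r5c7=5.
Step 32. [r1c8∈{1}] only 1 remains possible at r1c8, so r1c8=1.
Step 33. [r6c1∈{9}] nothing but 9 survives at r6c1 ⇒ r6c1=9.
Step 34. [r4c7∈{7}] only 7 remains possible at r4c7 ⇒ r4c7=7.
Step 35. [r1c4∈{5}] r1c4 is down to just 5. So r1c4=5.
Step 36. [r6c6∈{6}] r6c6 is down to just 6, so r6c6=6.
Step 37. [r2c4∈{9}] r2c4's peers cover all but 9. So r2c4=9.
Step 38. [r8c5∈{3}] r8c5 is down to just 3 ⇒ r8c5=3.
Step 39. [r1c1∈{8}] nothing but 8 survives at r1c1 ⇒ r1c1=8.
Step 40. [r5c8∈{8}] nothing but 8 survives at r5c8. So r5c8=8.
Step 41. [r3c8∈{3}] only 3 remains possible at r3c8 ⇒ r3c8=3.

Answer: 8 9 4 5 6 3 2 1 7 / 3 5 1 9 7 2 4 6 8 / 2 6 7 1 4 8 9 3 5 / 5 1 3 2 8 9 7 4 6 / 4 2 6 3 1 7 5 8 9 / 9 7 8 4 5 6 3 2 1 / 1 3 5 8 9 4 6 7 2 / 7 8 2 6 3 5 1 9 4 / 6 4 9 7 2 1 8 5 3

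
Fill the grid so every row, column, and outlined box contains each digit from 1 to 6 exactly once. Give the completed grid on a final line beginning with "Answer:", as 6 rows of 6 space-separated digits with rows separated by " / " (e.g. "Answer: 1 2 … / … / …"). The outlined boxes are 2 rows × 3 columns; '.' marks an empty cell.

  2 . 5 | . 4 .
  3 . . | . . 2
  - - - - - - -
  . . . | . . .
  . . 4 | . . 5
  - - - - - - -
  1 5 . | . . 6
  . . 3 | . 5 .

Step 1. [r4c1∈{6}] only 6 remains possible at r4c1. So r4c1=6.
Step 2. [r2c3∈{1,6}] across col 3, 6 lands solely at r2c3 ⇒ r2c3=6.
Step 3. [r2c5∈{1}] r2c5's peers cover all but 1. So r2c5=1.
Step 4. [r5c4∈{2,3,4}] in row 5, 4 fits only at r5c4, so r5c4=4.
Step 5. [r3c3∈{1,2}] col 3 places 1 nowhere but r3c3 ⇒ r3c3=1.
Step 6. [r3c5∈{2,3,6}] col 5 places 6 nowhere but r3c5 ⇒ r3c5=6.
Step 7. [r4c4∈{1,2,3}] 1 has one home in row 4: r4c4. So r4c4=1.
Step 8. [r6c4∈{2}] only 2 remains possible at r6c4, so r6c4=2.
Step 9. [r3c4∈{3}] only 3 remains possible at r3c4. So r3c4=3.
Step 10. [r6c2∈{4,6}] r6c2 is the only open cell in row 6 admitting 6, so r6c2=6.
Step 11. [r4c5∈{2}] r4c5 has the single candidate 2, so r4c5=2.
Step 12. [r3c6∈{4}] r3c6 is down to just 4. So r3c6=4.
Step 13. [r6c1∈{4}] nothing but 4 survives at r6c1. So r6c1=4.
Step 14. [r1c4∈{6}] only 6 remains possible at r1c4, so r1c4=6.
Step 15. [r1c2∈{1}] only 1 remains possible at r1c2, so r1c2=1.
Step 16. [r5c5∈{3}] r5c5's peers cover all but 3 ⇒ r5c5=3.
Step 17. [r3c2∈{2}] r3c2 has the single candidate 2 ⇒ r3c2=2.
Step 18. [r5c3∈{2}] r5c3's peers cover all but 2 ⇒ r5c3=2.
Step 19. [r2c2∈{4}] nothing but 4 survives at r2c2, so r2c2=4.
Step 20. [r1c6∈{3}] r1c6 is down to just 3 ⇒ r1c6=3.
Step 21. [r3c1∈{5}] nothing but 5 survives at r3c1, so r3c1=5.
Step 22. [r4c2∈{3}] r4c2 is down to just 3 ⇒ r4c2=3.
Step 23. [r6c6∈{1}] nothing but 1 survives at r6c6 ⇒ r6c6=1.
Step 24. [r2c4∈{5}] r2c4 has the single candidate 5. So r2c4=5.

Answer: 2 1 5 6 4 3 / 3 4 6 5 1 2 / 5 2 1 3 6 4 / 6 3 4 1 2 5 / 1 5 2 4 3 6 / 4 6 3 2 5 1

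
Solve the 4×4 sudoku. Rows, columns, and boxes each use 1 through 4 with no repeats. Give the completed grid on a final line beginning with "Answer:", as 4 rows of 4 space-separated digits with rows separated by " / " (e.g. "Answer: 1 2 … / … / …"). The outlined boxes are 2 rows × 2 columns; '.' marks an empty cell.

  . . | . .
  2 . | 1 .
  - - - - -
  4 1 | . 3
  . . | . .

Step 1. [r2c2∈{3,4}] r2c2 is the only open cell in row 2 admitting 3 ⇒ r2c2=3.
Step 2. [r3c3∈{2}] r3c3 has the single candidate 2, so r3c3=2.
Step 3. [r2c4∈{4}] r2c4 is down to just 4 ⇒ r2c4=4.
Step 4. [r4c2∈{2}] nothing but 2 survives at r4c2 ⇒ r4c2=2.
Step 5. [r4c1∈{3}] r4c1's peers cover all but 3, so r4c1=3.
Step 6. [r1c3∈{3}] r1c3 is down to just 3, so r1c3=3.
Step 7. [r4c3∈{4}] r4c3 is down to just 4 ⇒ r4c3=4.
Step 8. [r1c2∈{4}] r1c2 is down to just 4 ⇒ r1c2=4.
Step 9. [r1c1∈{1}] only 1 remains possible at r1c1, so r1c1=1.
Step 10. [r1c4∈{2}] nothing but 2 survives at r1c4 ⇒ r1c4=2.
Step 11. [r4c4∈{1}] r4c4 is down to just 1. So r4c4=1.

Answer: 1 4 3 2 / 2 3 1 4 / 4 1 2 3 / 3 2 4 1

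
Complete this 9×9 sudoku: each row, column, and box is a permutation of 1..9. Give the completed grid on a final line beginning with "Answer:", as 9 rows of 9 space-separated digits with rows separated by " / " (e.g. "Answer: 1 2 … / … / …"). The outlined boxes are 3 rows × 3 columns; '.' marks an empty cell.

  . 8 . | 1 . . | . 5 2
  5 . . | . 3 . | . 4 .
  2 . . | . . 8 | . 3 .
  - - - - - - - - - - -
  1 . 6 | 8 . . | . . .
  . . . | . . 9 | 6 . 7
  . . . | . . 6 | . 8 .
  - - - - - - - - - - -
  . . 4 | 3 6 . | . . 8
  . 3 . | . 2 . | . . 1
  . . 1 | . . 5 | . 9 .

Step 1. [r1c1∈{3,4,6,7,9}] row 1 places 6 nowhere but r1c1, so r1c1=6.
Step 2. [r3c2∈{1,4,7,9}] 4 has one home in box 1: r3c2 ⇒ r3c2=4.
Step 3. [r4c8∈{2}] r4c8 has the single candidate 2 ⇒ r4c8=2.
Step 4. [r7c8∈{7}] nothing but 7 survives at r7c8, so r7c8=7.
Step 5. [r8c4∈{4,7,9}] box 8 places 9 nowhere but r8c4. So r8c4=9.
Step 6. [r1c3∈{3,7,9}] across row 1, 3 lands solely at r1c3 ⇒ r1c3=3.
Step 7. [r3c7∈{1,7,9}] 1 has one home in row 3: r3c7. So r3c7=1.
Step 8. [r4c6∈{3,4,7}] 3 has one home in col 6: r4c6. So r4c6=3.
Step 9. [r6c5∈{1,4,5,7}] 1 has one home in row 6: r6c5 ⇒ r6c5=1.
Step 10. [r9c5∈{4,7,8}] in col 5, 8 fits only at r9c5, so r9c5=8.
Step 11. [r9c1∈{7}] r9c1's peers cover all but 7. So r9c1=7.
Step 12. [r9c4∈{4}] r9c4 has the single candidate 4 ⇒ r9c4=4.
Step 13. [r8c7∈{4,5}] row 8 places 4 nowhere but r8c7. So r8c7=4.
Step 14. [r8c3∈{5,8}] r8c3 is the only open cell in row 8 admitting 5, so r8c3=5.
Step 15. [r5c1∈{3,4,8}] across row 5, 3 lands solely at r5c1. So r5c1=3.
Step 16. [r5c5∈{4,5}] in row 5, 4 fits only at r5c5 ⇒ r5c5=4.
Step 17. [r4c9∈{4,5,9}] in row 4, 4 fits only at r4c9. So r4c9=4.
Step 18. [r6c9∈{3,5,9}] 5 has one home in col 9: r6c9, so r6c9=5.
Step 19. [r4c7∈{9}] r4c7 has the single candidate 9. So r4c7=9.
Step 20. [r1c7∈{7}] r1c7's peers cover all but 7. So r1c7=7.
Step 21. [r9c2∈{2,6}] 6 has one home in col 2: r9c2. So r9c2=6.
Step 22. [r7c2∈{2,9}] box 7 places 2 nowhere but r7c2. So r7c2=2.
Step 23. [r5c2∈{5}] r5c2's peers cover all but 5. So r5c2=5.
Step 24. [r4c2∈{7}] r4c2's peers cover all but 7 ⇒ r4c2=7.
Step 25. [r3c5∈{5,7,9}] in col 5, 7 fits only at r3c5. So r3c5=7.
Step 26. [r3c3∈{9}] r3c3 has the single candidate 9. So r3c3=9.
Step 27. [r5c4∈{2}] r5c4's peers cover all but 2 ⇒ r5c4=2.
Step 28. [r3c9∈{6}] only 6 remains possible at r3c9. So r3c9=6.
Step 29. [r7c1∈{9}] nothing but 9 survives at r7c1. So r7c1=9.
Step 30. [r9c7∈{2,3}] in row 9, 2 fits only at r9c7 ⇒ r9c7=2.
Step 31. [r1c5∈{9}] r1c5 has the single candidate 9. So r1c5=9.
Step 32. [r2c4∈{6}] r2c4 is down to just 6. So r2c4=6.
Step 33. [r6c1∈{4}] nothing but 4 survives at r6c1 ⇒ r6c1=4.
Step 34. [r5c8∈{1}] r5c8's peers cover all but 1, so r5c8=1.
Step 35. [r7c7∈{5}] nothing but 5 survives at r7c7 ⇒ r7c7=5.
Step 36. [r2c2∈{1}] r2c2 is down to just 1. So r2c2=1.
Step 37. [r1c6∈{4}] only 4 remains possible at r1c6, so r1c6=4.
Step 38. [r9c9∈{3}] r9c9 has the single candidate 3, so r9c9=3.
Step 39. [r3c4∈{5}] only 5 remains possible at r3c4. So r3c4=5.
Step 40. [r8c8∈{6}] r8c8's peers cover all but 6 ⇒ r8c8=6.
Step 41. [r2c3∈{7}] r2c3 has the single candidate 7, so r2c3=7.
Step 42. [r2c6∈{2}] r2c6's peers cover all but 2 ⇒ r2c6=2.
Step 43. [r2c7∈{8}] only 8 remains possible at r2c7. So r2c7=8.
Step 44. [r6c2∈{9}] r6c2 has the single candidate 9. So r6c2=9.
Step 45. [r5c3∈{8}] r5c3 is down to just 8. So r5c3=8.
Step 46. [r8c6∈{7}] r8c6 has the single candidate 7, so r8c6=7.
Step 47. [r6c7∈{3}] nothing but 3 survives at r6c7, so r6c7=3.
Step 48. [r6c3∈{2}] nothing but 2 survives at r6c3. So r6c3=2.
Step 49. [r4c5∈{5}] nothing but 5 survives at r4c5 ⇒ r4c5=5.
Step 50. [r6c4∈{7}] r6c4's peers cover all but 7. So r6c4=7.
Step 51. [r2c9∈{9}] nothing but 9 survives at r2c9. So r2c9=9.
Step 52. [r8c1∈{8}] only 8 remains possible at r8c1. So r8c1=8.
Step 53. [r7c6∈{1}] r7c6 is down to just 1 ⇒ r7c6=1.

Answer: 6 8 3 1 9 4 7 5 2 / 5 1 7 6 3 2 8 4 9 / 2 4 9 5 7 8 1 3 6 / 1 7 6 8 5 3 9 2 4 / 3 5 8 2 4 9 6 1 7 / 4 9 2 7 1 6 3 8 5 / 9 2 4 3 6 1 5 7 8 / 8 3 5 9 2 7 4 6 1 / 7 6 1 4 8 5 2 9 3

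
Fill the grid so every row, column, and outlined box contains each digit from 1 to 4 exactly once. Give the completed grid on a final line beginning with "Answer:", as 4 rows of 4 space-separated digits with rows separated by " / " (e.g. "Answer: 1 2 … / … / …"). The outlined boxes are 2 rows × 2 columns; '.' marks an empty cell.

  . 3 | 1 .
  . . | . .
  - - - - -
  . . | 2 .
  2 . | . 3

Step 1. [r1c1∈{4}] only 4 remains possible at r1c1 ⇒ r1c1=4.
Step 2. [r4c2∈{1,4}] row 4 places 1 nowhere but r4c2 ⇒ r4c2=1.
Step 3. [r4c3∈{4}] nothing but 4 survives at r4c3 ⇒ r4c3=4.
Step 4. [r1c4∈{2}] only 2 remains possible at r1c4, so r1c4=2.
Step 5. [r3c2∈{4}] nothing but 4 survives at r3c2. So r3c2=4.
Step 6. [r2c3∈{3}] r2c3 is down to just 3, so r2c3=3.
Step 7. [r2c1∈{1}] r2c1's peers cover all but 1. So r2c1=1.
Step 8. [r2c4∈{4}] r2c4 has the single candidate 4 ⇒ r2c4=4.
Step 9. [r2c2∈{2}] only 2 remains possible at r2c2 ⇒ r2c2=2.
Step 10. [r3c4∈{1}] nothing but 1 survives at r3c4 ⇒ r3c4=1.
Step 11. [r3c1∈{3}] r3c1 is down to just 3. So r3c1=3.

Answer: 4 3 1 2 / 1 2 3 4 / 3 4 2 1 / 2 1 4 3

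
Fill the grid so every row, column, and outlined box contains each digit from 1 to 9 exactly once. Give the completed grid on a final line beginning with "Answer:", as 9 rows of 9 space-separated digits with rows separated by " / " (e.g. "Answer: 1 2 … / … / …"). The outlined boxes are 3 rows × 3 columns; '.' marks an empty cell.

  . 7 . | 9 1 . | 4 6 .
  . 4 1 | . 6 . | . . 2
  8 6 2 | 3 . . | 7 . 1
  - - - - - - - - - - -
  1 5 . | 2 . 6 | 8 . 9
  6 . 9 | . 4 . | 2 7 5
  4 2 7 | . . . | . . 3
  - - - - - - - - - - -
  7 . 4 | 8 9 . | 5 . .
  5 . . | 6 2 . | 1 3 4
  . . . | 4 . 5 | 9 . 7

Step 1. [r9c5∈{3}] r9c5's peers cover all but 3. So r9c5=3.
Step 2. [r5c2∈{3,8}] 8 has one home in box 4: r5c2. So r5c2=8.
Step 3. [r5c4∈{1}] only 1 remains possible at r5c4. So r5c4=1.
Step 4. [r9c8∈{2,8}] across box 9, 8 lands solely at r9c8 ⇒ r9c8=8.
Step 5. [r2c6∈{7,8}] r2c6 is the only open cell in row 2 admitting 8, so r2c6=8.
Step 6. [r3c5∈{5}] r3c5 is down to just 5, so r3c5=5.
Step 7. [r2c1∈{3,9}] r2c1 is the only open cell in col 1 admitting 9. So r2c1=9.
Step 8. [r7c6∈{1}] r7c6's peers cover all but 1, so r7c6=1.
Step 9. [r4c3∈{3}] only 3 remains possible at r4c3, so r4c3=3.
Step 10. [r7c9∈{6}] r7c9 has the single candidate 6, so r7c9=6.
Step 11. [r1c1∈{3}] r1c1 has the single candidate 3, so r1c1=3.
Step 12. [r6c5∈{8}] r6c5 is down to just 8. So r6c5=8.
Step 13. [r2c4∈{7}] only 7 remains possible at r2c4, so r2c4=7.
Step 14. [r6c4∈{5}] r6c4 is down to just 5 ⇒ r6c4=5.
Step 15. [r1c3∈{5}] r1c3's peers cover all but 5, so r1c3=5.
Step 16. [r3c6∈{4}] r3c6's peers cover all but 4 ⇒ r3c6=4.
Step 17. [r4c8∈{4}] r4c8's peers cover all but 4. So r4c8=4.
Step 18. [r7c8∈{2}] r7c8 is down to just 2, so r7c8=2.
Step 19. [r3c8∈{9}] r3c8's peers cover all but 9. So r3c8=9.
Step 20. [r8c2∈{9}] r8c2's peers cover all but 9. So r8c2=9.
Step 21. [r4c5∈{7}] nothing but 7 survives at r4c5. So r4c5=7.
Step 22. [r8c6∈{7}] r8c6 has the single candidate 7, so r8c6=7.
Step 23. [r1c6∈{2}] r1c6's peers cover all but 2, so r1c6=2.
Step 24. [r9c3∈{6}] r9c3 is down to just 6 ⇒ r9c3=6.
Step 25. [r1c9∈{8}] r1c9's peers cover all but 8. So r1c9=8.
Step 26. [r9c2∈{1}] only 1 remains possible at r9c2 ⇒ r9c2=1.
Step 27. [r6c8∈{1}] nothing but 1 survives at r6c8, so r6c8=1.
Step 28. [r5c6∈{3}] only 3 remains possible at r5c6 ⇒ r5c6=3.
Step 29. [r6c7∈{6}] r6c7 is down to just 6, so r6c7=6.
Step 30. [r6c6∈{9}] nothing but 9 survives at r6c6 ⇒ r6c6=9.
Step 31. [r9c1∈{2}] only 2 remains possible at r9c1 ⇒ r9c1=2.
Step 32. [r7c2∈{3}] r7c2 is down to just 3, so r7c2=3.
Step 33. [r2c7∈{3}] nothing but 3 survives at r2c7, so r2c7=3.
Step 34. [r2c8∈{5}] r2c8 has the single candidate 5, so r2c8=5.
Step 35. [r8c3∈{8}] r8c3's peers cover all but 8 ⇒ r8c3=8.

Answer: 3 7 5 9 1 2 4 6 8 / 9 4 1 7 6 8 3 5 2 / 8 6 2 3 5 4 7 9 1 / 1 5 3 2 7 6 8 4 9 / 6 8 9 1 4 3 2 7 5 / 4 2 7 5 8 9 6 1 3 / 7 3 4 8 9 1 5 2 6 / 5 9 8 6 2 7 1 3 4 / 2 1 6 4 3 5 9 8 7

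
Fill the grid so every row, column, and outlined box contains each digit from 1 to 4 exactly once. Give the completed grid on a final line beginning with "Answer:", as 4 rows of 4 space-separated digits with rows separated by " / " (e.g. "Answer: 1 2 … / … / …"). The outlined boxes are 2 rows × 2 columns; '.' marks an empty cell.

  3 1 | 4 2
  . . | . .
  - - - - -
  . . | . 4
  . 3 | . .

Step 1. [r4c4∈{1}] only 1 remains possible at r4c4. So r4c4=1.
Step 2. [r3c2∈{2}] only 2 remains possible at r3c2. So r3c2=2.
Step 3. [r3c3∈{3}] r3c3 has the single candidate 3, so r3c3=3.
Step 4. [r4c1∈{4}] r4c1's peers cover all but 4 ⇒ r4c1=4.
Step 5. [r2c4∈{3}] r2c4's peers cover all but 3 ⇒ r2c4=3.
Step 6. [r3c1∈{1}] nothing but 1 survives at r3c1, so r3c1=1.
Step 7. [r4c3∈{2}] r4c3 has the single candidate 2, so r4c3=2.
Step 8. [r2c1∈{2}] r2c1's peers cover all but 2, so r2c1=2.
Step 9. [r2c3∈{1}] nothing but 1 survives at r2c3, so r2c3=1.
Step 10. [r2c2∈{4}] r2c2's peers cover all but 4. So r2c2=4.

Answer: 3 1 4 2 / 2 4 1 3 / 1 2 3 4 / 4 3 2 1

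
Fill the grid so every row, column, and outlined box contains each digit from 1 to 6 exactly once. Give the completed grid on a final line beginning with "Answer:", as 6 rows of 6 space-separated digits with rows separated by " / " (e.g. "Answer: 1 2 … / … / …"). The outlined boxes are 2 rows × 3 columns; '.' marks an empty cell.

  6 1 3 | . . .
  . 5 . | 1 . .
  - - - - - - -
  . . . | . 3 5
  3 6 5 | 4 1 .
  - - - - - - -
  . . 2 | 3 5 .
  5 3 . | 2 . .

Step 1. [r2c3∈{4}] only 4 remains possible at r2c3, so r2c3=4.
Step 2. [r5c6∈{1,4,6}] r5c6 is the only open cell in row 5 admitting 6. So r5c6=6.
Step 3. [r2c1∈{2}] r2c1's peers cover all but 2. So r2c1=2.
Step 4. [r5c1∈{1,4}] r5c1 is the only open cell in row 5 admitting 1. So r5c1=1.
Step 5. [r6c5∈{4}] r6c5's peers cover all but 4. So r6c5=4.
Step 6. [r4c6∈{2}] only 2 remains possible at r4c6. So r4c6=2.
Step 7. [r3c1∈{4}] only 4 remains possible at r3c1 ⇒ r3c1=4.
Step 8. [r1c6∈{4}] r1c6 is down to just 4. So r1c6=4.
Step 9. [r1c5∈{2}] only 2 remains possible at r1c5 ⇒ r1c5=2.
Step 10. [r2c6∈{3}] only 3 remains possible at r2c6, so r2c6=3.
Step 11. [r3c4∈{6}] r3c4 is down to just 6, so r3c4=6.
Step 12. [r6c6∈{1}] only 1 remains possible at r6c6. So r6c6=1.
Step 13. [r3c2∈{2}] r3c2 is down to just 2 ⇒ r3c2=2.
Step 14. [r3c3∈{1}] only 1 remains possible at r3c3 ⇒ r3c3=1.
Step 15. [r2c5∈{6}] nothing but 6 survives at r2c5 ⇒ r2c5=6.
Step 16. [r1c4∈{5}] only 5 remains possible at r1c4. So r1c4=5.
Step 17. [r6c3∈{6}] nothing but 6 survives at r6c3 ⇒ r6c3=6.
Step 18. [r5c2∈{4}] only 4 remains possible at r5c2, so r5c2=4.

Answer: 6 1 3 5 2 4 / 2 5 4 1 6 3 / 4 2 1 6 3 5 / 3 6 5 4 1 2 / 1 4 2 3 5 6 / 5 3 6 2 4 1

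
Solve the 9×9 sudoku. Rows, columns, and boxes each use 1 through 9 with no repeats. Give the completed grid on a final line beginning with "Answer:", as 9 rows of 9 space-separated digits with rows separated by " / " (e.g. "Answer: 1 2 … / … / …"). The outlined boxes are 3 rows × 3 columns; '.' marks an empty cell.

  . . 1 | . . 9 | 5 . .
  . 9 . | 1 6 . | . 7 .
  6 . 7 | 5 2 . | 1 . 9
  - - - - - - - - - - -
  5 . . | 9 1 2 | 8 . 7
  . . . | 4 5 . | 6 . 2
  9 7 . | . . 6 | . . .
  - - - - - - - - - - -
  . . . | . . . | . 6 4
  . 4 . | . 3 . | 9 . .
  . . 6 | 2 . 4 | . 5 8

Step 1. [r2c9∈{3}] r2c9 is down to just 3, so r2c9=3.
Step 2. [r2c6∈{8}] r2c6's peers cover all but 8, so r2c6=8.
Step 3. [r7c2∈{1,2,3,5,8}] in col 2, 5 fits only at r7c2, so r7c2=5.
Step 4. [r6c3∈{2,3,4,8}] across row 6, 2 lands solely at r6c3, so r6c3=2.
Step 5. [r1c2∈{2,3,8}] col 2 places 2 nowhere but r1c2 ⇒ r1c2=2.
Step 6. [r3c8∈{4,8}] row 3 places 4 nowhere but r3c8, so r3c8=4.
Step 7. [r4c8∈{3}] r4c8 is down to just 3, so r4c8=3.
Step 8. [r8c3∈{8}] r8c3 is down to just 8, so r8c3=8.
Step 9. [r8c9∈{1}] r8c9's peers cover all but 1. So r8c9=1.
Step 10. [r5c3∈{3}] r5c3 is down to just 3. So r5c3=3.
Step 11. [r3c2∈{3,8}] in row 3, 8 fits only at r3c2, so r3c2=8.
Step 12. [r1c1∈{3,4}] r1c1 is the only open cell in box 1 admitting 3, so r1c1=3.
Step 13. [r1c4∈{7}] r1c4 is down to just 7, so r1c4=7.
Step 14. [r5c2∈{1}] nothing but 1 survives at r5c2, so r5c2=1.
Step 15. [r7c7∈{2,3,7}] in row 7, 3 fits only at r7c7 ⇒ r7c7=3.
Step 16. [r7c1∈{1,2,7}] 2 has one home in row 7: r7c1 ⇒ r7c1=2.
Step 17. [r6c5∈{8}] nothing but 8 survives at r6c5 ⇒ r6c5=8.
Step 18. [r9c5∈{7,9}] 9 has one home in row 9: r9c5 ⇒ r9c5=9.
Step 19. [r7c5∈{7}] only 7 remains possible at r7c5, so r7c5=7.
Step 20. [r4c3∈{4}] nothing but 4 survives at r4c3 ⇒ r4c3=4.
Step 21. [r9c1∈{1,7}] 1 has one home in row 9: r9c1 ⇒ r9c1=1.
Step 22. [r2c3∈{5}] only 5 remains possible at r2c3, so r2c3=5.
Step 23. [r7c3∈{9}] r7c3's peers cover all but 9. So r7c3=9.
Step 24. [r9c7∈{7}] r9c7's peers cover all but 7 ⇒ r9c7=7.
Step 25. [r6c7∈{4}] r6c7 is down to just 4, so r6c7=4.
Step 26. [r8c1∈{7}] only 7 remains possible at r8c1 ⇒ r8c1=7.
Step 27. [r3c6∈{3}] r3c6's peers cover all but 3. So r3c6=3.
Step 28. [r7c4∈{8}] r7c4 is down to just 8. So r7c4=8.
Step 29. [r8c8∈{2}] only 2 remains possible at r8c8 ⇒ r8c8=2.
Step 30. [r8c6∈{5}] r8c6's peers cover all but 5. So r8c6=5.
Step 31. [r6c8∈{1}] nothing but 1 survives at r6c8, so r6c8=1.
Step 32. [r6c4∈{3}] nothing but 3 survives at r6c4. So r6c4=3.
Step 33. [r9c2∈{3}] r9c2 is down to just 3 ⇒ r9c2=3.
Step 34. [r1c5∈{4}] nothing but 4 survives at r1c5, so r1c5=4.
Step 35. [r1c9∈{6}] r1c9's peers cover all but 6 ⇒ r1c9=6.
Step 36. [r5c1∈{8}] r5c1 is down to just 8. So r5c1=8.
Step 37. [r2c7∈{2}] only 2 remains possible at r2c7. So r2c7=2.
Step 38. [r4c2∈{6}] nothing but 6 survives at r4c2, so r4c2=6.
Step 39. [r7c6∈{1}] only 1 remains possible at r7c6, so r7c6=1.
Step 40. [r1c8∈{8}] only 8 remains possible at r1c8. So r1c8=8.
Step 41. [r8c4∈{6}] only 6 remains possible at r8c4, so r8c4=6.
Step 42. [r5c6∈{7}] nothing but 7 survives at r5c6 ⇒ r5c6=7.
Step 43. [r2c1∈{4}] only 4 remains possible at r2c1. So r2c1=4.
Step 44. [r6c9∈{5}] only 5 remains possible at r6c9, so r6c9=5.
Step 45. [r5c8∈{9}] r5c8 has the single candidate 9 ⇒ r5c8=9.

Answer: 3 2 1 7 4 9 5 8 6 / 4 9 5 1 6 8 2 7 3 / 6 8 7 5 2 3 1 4 9 / 5 6 4 9 1 2 8 3 7 / 8 1 3 4 5 7 6 9 2 / 9 7 2 3 8 6 4 1 5 / 2 5 9 8 7 1 3 6 4 / 7 4 8 6 3 5 9 2 1 / 1 3 6 2 9 4 7 5 8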